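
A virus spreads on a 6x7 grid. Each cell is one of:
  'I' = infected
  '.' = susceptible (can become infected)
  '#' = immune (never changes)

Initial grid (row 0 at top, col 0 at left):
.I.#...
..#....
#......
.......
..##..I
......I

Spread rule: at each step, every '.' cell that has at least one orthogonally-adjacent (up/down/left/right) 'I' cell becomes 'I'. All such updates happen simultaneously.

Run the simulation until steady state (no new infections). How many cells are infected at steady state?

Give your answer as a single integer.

Step 0 (initial): 3 infected
Step 1: +6 new -> 9 infected
Step 2: +6 new -> 15 infected
Step 3: +6 new -> 21 infected
Step 4: +9 new -> 30 infected
Step 5: +5 new -> 35 infected
Step 6: +2 new -> 37 infected
Step 7: +0 new -> 37 infected

Answer: 37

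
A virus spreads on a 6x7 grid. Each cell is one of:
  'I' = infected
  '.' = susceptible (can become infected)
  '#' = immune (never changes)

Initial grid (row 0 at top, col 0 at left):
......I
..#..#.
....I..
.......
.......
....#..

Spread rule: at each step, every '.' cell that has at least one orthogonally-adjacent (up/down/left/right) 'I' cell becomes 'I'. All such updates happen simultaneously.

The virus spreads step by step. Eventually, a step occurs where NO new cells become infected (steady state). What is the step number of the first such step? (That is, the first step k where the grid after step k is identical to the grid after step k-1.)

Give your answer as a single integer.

Step 0 (initial): 2 infected
Step 1: +6 new -> 8 infected
Step 2: +7 new -> 15 infected
Step 3: +6 new -> 21 infected
Step 4: +8 new -> 29 infected
Step 5: +6 new -> 35 infected
Step 6: +3 new -> 38 infected
Step 7: +1 new -> 39 infected
Step 8: +0 new -> 39 infected

Answer: 8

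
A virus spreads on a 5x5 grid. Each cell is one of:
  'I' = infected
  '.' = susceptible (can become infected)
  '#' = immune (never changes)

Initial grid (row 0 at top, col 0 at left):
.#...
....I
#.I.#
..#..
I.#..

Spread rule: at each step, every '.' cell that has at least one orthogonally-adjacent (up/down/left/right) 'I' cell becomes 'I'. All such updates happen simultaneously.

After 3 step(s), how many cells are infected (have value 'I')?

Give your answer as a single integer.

Step 0 (initial): 3 infected
Step 1: +7 new -> 10 infected
Step 2: +5 new -> 15 infected
Step 3: +3 new -> 18 infected

Answer: 18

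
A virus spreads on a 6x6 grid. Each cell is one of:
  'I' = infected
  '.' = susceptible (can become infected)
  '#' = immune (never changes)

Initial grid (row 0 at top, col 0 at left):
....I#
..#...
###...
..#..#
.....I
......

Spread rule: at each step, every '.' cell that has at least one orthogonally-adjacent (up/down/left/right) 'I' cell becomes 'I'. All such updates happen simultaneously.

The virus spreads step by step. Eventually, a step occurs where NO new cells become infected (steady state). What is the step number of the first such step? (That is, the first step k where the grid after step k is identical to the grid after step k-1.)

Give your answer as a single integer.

Answer: 7

Derivation:
Step 0 (initial): 2 infected
Step 1: +4 new -> 6 infected
Step 2: +7 new -> 13 infected
Step 3: +6 new -> 19 infected
Step 4: +4 new -> 23 infected
Step 5: +4 new -> 27 infected
Step 6: +2 new -> 29 infected
Step 7: +0 new -> 29 infected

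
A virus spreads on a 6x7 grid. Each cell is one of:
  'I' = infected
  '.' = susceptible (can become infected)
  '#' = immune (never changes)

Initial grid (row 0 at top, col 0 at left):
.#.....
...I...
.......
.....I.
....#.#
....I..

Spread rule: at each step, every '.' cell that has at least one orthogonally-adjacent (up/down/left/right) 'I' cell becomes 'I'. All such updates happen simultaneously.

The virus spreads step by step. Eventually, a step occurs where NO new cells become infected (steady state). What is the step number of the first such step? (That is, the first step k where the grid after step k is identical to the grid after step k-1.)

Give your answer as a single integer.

Answer: 6

Derivation:
Step 0 (initial): 3 infected
Step 1: +10 new -> 13 infected
Step 2: +11 new -> 24 infected
Step 3: +7 new -> 31 infected
Step 4: +6 new -> 37 infected
Step 5: +2 new -> 39 infected
Step 6: +0 new -> 39 infected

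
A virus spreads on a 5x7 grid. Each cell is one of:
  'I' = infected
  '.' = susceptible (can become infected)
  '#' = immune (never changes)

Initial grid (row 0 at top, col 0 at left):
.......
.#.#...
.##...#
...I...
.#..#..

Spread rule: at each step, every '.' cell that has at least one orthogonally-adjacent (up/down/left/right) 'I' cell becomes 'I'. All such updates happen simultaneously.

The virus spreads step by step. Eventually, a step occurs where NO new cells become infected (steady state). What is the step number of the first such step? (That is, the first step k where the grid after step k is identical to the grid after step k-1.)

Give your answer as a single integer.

Answer: 8

Derivation:
Step 0 (initial): 1 infected
Step 1: +4 new -> 5 infected
Step 2: +4 new -> 9 infected
Step 3: +5 new -> 14 infected
Step 4: +5 new -> 19 infected
Step 5: +4 new -> 23 infected
Step 6: +3 new -> 26 infected
Step 7: +2 new -> 28 infected
Step 8: +0 new -> 28 infected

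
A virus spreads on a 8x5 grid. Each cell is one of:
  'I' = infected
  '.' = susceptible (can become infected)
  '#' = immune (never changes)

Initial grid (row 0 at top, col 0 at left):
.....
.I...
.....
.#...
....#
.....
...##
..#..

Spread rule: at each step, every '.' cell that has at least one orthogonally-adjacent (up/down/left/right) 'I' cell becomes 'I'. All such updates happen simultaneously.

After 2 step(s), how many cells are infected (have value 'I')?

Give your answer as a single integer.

Answer: 10

Derivation:
Step 0 (initial): 1 infected
Step 1: +4 new -> 5 infected
Step 2: +5 new -> 10 infected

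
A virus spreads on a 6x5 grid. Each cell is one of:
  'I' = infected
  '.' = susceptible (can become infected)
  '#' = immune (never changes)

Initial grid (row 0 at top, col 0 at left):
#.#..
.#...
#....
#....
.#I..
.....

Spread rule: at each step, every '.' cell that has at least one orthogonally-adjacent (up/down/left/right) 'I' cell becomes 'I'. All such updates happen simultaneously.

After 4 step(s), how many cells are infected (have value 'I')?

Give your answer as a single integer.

Step 0 (initial): 1 infected
Step 1: +3 new -> 4 infected
Step 2: +6 new -> 10 infected
Step 3: +6 new -> 16 infected
Step 4: +3 new -> 19 infected

Answer: 19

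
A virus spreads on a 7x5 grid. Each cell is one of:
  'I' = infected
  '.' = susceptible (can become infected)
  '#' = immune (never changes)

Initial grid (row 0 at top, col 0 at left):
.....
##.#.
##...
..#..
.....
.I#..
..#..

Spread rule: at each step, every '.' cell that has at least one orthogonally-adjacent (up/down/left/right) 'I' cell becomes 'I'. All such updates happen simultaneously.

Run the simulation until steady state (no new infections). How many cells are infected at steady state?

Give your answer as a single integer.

Step 0 (initial): 1 infected
Step 1: +3 new -> 4 infected
Step 2: +4 new -> 8 infected
Step 3: +2 new -> 10 infected
Step 4: +3 new -> 13 infected
Step 5: +4 new -> 17 infected
Step 6: +3 new -> 20 infected
Step 7: +2 new -> 22 infected
Step 8: +2 new -> 24 infected
Step 9: +2 new -> 26 infected
Step 10: +1 new -> 27 infected
Step 11: +0 new -> 27 infected

Answer: 27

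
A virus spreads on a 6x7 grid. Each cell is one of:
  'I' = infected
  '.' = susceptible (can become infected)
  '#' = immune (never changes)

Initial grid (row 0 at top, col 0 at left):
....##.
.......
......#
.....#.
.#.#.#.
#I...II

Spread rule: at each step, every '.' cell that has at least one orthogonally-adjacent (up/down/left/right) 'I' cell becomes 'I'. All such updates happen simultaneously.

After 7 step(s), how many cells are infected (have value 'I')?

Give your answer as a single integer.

Answer: 32

Derivation:
Step 0 (initial): 3 infected
Step 1: +3 new -> 6 infected
Step 2: +4 new -> 10 infected
Step 3: +2 new -> 12 infected
Step 4: +4 new -> 16 infected
Step 5: +6 new -> 22 infected
Step 6: +6 new -> 28 infected
Step 7: +4 new -> 32 infected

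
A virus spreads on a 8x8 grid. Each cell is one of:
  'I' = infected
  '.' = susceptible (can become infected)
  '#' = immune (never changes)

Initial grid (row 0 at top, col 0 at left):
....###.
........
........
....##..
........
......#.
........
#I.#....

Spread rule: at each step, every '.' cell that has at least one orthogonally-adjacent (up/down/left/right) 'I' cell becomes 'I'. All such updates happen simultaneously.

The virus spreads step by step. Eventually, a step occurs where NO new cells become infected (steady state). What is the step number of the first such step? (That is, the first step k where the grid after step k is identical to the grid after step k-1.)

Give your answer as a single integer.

Answer: 14

Derivation:
Step 0 (initial): 1 infected
Step 1: +2 new -> 3 infected
Step 2: +3 new -> 6 infected
Step 3: +4 new -> 10 infected
Step 4: +5 new -> 15 infected
Step 5: +7 new -> 22 infected
Step 6: +8 new -> 30 infected
Step 7: +7 new -> 37 infected
Step 8: +7 new -> 44 infected
Step 9: +5 new -> 49 infected
Step 10: +3 new -> 52 infected
Step 11: +2 new -> 54 infected
Step 12: +1 new -> 55 infected
Step 13: +1 new -> 56 infected
Step 14: +0 new -> 56 infected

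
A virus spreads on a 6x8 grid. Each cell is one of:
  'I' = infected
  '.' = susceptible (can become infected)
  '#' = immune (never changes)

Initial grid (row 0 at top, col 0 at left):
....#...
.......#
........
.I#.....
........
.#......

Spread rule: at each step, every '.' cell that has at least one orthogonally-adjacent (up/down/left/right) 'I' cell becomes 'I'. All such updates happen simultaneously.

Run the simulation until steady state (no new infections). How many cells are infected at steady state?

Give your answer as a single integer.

Step 0 (initial): 1 infected
Step 1: +3 new -> 4 infected
Step 2: +5 new -> 9 infected
Step 3: +7 new -> 16 infected
Step 4: +7 new -> 23 infected
Step 5: +6 new -> 29 infected
Step 6: +5 new -> 34 infected
Step 7: +6 new -> 40 infected
Step 8: +3 new -> 43 infected
Step 9: +1 new -> 44 infected
Step 10: +0 new -> 44 infected

Answer: 44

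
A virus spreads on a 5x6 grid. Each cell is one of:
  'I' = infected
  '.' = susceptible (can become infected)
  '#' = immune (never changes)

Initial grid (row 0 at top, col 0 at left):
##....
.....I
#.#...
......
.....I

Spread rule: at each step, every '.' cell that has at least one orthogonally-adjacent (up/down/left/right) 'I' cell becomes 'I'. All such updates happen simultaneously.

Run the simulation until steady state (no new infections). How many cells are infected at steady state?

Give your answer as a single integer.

Answer: 26

Derivation:
Step 0 (initial): 2 infected
Step 1: +5 new -> 7 infected
Step 2: +5 new -> 12 infected
Step 3: +5 new -> 17 infected
Step 4: +4 new -> 21 infected
Step 5: +4 new -> 25 infected
Step 6: +1 new -> 26 infected
Step 7: +0 new -> 26 infected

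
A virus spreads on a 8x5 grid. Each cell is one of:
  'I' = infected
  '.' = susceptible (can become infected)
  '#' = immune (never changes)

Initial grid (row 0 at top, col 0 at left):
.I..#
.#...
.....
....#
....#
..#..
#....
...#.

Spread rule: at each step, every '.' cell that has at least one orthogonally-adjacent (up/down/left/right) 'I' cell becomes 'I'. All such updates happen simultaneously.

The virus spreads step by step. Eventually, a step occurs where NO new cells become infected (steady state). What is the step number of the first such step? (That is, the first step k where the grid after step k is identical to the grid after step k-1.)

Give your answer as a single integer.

Step 0 (initial): 1 infected
Step 1: +2 new -> 3 infected
Step 2: +3 new -> 6 infected
Step 3: +3 new -> 9 infected
Step 4: +5 new -> 14 infected
Step 5: +5 new -> 19 infected
Step 6: +3 new -> 22 infected
Step 7: +2 new -> 24 infected
Step 8: +3 new -> 27 infected
Step 9: +3 new -> 30 infected
Step 10: +3 new -> 33 infected
Step 11: +0 new -> 33 infected

Answer: 11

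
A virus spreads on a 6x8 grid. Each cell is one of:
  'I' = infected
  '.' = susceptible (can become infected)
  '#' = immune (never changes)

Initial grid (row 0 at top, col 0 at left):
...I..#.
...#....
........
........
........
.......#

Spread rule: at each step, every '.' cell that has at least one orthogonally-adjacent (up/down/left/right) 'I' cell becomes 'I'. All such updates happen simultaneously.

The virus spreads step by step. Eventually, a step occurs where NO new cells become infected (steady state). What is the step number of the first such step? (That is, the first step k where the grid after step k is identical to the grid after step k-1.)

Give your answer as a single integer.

Answer: 9

Derivation:
Step 0 (initial): 1 infected
Step 1: +2 new -> 3 infected
Step 2: +4 new -> 7 infected
Step 3: +5 new -> 12 infected
Step 4: +7 new -> 19 infected
Step 5: +8 new -> 27 infected
Step 6: +9 new -> 36 infected
Step 7: +6 new -> 42 infected
Step 8: +3 new -> 45 infected
Step 9: +0 new -> 45 infected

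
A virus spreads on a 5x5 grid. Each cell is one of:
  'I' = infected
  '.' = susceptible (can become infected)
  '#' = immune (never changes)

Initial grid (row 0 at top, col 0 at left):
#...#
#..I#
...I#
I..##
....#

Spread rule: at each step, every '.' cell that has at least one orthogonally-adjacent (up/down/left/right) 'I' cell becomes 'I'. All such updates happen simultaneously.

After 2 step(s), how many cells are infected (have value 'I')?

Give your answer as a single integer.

Step 0 (initial): 3 infected
Step 1: +6 new -> 9 infected
Step 2: +5 new -> 14 infected

Answer: 14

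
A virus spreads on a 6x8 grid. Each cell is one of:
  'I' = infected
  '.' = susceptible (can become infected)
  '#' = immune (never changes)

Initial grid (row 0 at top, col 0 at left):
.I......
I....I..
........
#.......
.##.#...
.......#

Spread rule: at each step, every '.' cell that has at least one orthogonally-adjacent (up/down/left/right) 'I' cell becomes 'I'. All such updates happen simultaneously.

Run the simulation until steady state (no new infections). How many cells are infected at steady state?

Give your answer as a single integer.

Step 0 (initial): 3 infected
Step 1: +8 new -> 11 infected
Step 2: +10 new -> 21 infected
Step 3: +8 new -> 29 infected
Step 4: +5 new -> 34 infected
Step 5: +4 new -> 38 infected
Step 6: +1 new -> 39 infected
Step 7: +1 new -> 40 infected
Step 8: +1 new -> 41 infected
Step 9: +1 new -> 42 infected
Step 10: +1 new -> 43 infected
Step 11: +0 new -> 43 infected

Answer: 43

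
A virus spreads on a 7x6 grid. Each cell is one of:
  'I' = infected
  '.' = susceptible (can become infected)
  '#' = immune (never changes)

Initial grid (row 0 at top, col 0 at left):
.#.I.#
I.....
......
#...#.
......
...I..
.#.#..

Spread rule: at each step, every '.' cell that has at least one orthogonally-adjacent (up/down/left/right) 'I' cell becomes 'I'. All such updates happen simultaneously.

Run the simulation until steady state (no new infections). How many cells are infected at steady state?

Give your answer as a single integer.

Answer: 36

Derivation:
Step 0 (initial): 3 infected
Step 1: +9 new -> 12 infected
Step 2: +11 new -> 23 infected
Step 3: +9 new -> 32 infected
Step 4: +4 new -> 36 infected
Step 5: +0 new -> 36 infected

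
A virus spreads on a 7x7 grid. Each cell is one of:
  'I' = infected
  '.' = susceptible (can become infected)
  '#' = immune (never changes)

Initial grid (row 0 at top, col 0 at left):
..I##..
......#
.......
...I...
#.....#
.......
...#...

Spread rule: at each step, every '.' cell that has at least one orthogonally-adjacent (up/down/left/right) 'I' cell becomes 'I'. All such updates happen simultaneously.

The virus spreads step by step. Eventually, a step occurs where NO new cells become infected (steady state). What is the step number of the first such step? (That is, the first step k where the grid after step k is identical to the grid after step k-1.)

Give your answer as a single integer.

Answer: 7

Derivation:
Step 0 (initial): 2 infected
Step 1: +6 new -> 8 infected
Step 2: +10 new -> 18 infected
Step 3: +10 new -> 28 infected
Step 4: +7 new -> 35 infected
Step 5: +5 new -> 40 infected
Step 6: +3 new -> 43 infected
Step 7: +0 new -> 43 infected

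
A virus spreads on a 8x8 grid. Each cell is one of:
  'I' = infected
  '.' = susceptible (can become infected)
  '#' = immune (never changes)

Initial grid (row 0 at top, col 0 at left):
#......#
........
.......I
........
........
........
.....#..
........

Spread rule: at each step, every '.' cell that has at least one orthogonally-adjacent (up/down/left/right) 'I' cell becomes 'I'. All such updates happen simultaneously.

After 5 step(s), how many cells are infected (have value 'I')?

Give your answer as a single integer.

Answer: 29

Derivation:
Step 0 (initial): 1 infected
Step 1: +3 new -> 4 infected
Step 2: +4 new -> 8 infected
Step 3: +6 new -> 14 infected
Step 4: +7 new -> 21 infected
Step 5: +8 new -> 29 infected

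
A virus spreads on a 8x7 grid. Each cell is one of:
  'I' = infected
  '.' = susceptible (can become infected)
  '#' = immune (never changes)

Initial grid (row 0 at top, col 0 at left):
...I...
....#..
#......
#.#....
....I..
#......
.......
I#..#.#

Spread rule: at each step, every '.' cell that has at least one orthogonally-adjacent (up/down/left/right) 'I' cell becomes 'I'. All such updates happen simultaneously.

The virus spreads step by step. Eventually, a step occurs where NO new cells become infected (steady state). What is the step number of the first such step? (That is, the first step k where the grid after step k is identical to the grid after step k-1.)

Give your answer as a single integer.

Step 0 (initial): 3 infected
Step 1: +8 new -> 11 infected
Step 2: +13 new -> 24 infected
Step 3: +14 new -> 38 infected
Step 4: +10 new -> 48 infected
Step 5: +0 new -> 48 infected

Answer: 5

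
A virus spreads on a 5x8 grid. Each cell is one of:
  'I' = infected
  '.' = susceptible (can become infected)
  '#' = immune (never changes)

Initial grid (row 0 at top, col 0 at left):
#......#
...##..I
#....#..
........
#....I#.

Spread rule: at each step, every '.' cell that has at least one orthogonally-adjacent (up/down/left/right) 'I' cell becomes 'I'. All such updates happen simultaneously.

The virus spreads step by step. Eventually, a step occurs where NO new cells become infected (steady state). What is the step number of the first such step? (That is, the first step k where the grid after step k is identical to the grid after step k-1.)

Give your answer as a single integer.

Step 0 (initial): 2 infected
Step 1: +4 new -> 6 infected
Step 2: +7 new -> 13 infected
Step 3: +5 new -> 18 infected
Step 4: +4 new -> 22 infected
Step 5: +3 new -> 25 infected
Step 6: +4 new -> 29 infected
Step 7: +2 new -> 31 infected
Step 8: +1 new -> 32 infected
Step 9: +0 new -> 32 infected

Answer: 9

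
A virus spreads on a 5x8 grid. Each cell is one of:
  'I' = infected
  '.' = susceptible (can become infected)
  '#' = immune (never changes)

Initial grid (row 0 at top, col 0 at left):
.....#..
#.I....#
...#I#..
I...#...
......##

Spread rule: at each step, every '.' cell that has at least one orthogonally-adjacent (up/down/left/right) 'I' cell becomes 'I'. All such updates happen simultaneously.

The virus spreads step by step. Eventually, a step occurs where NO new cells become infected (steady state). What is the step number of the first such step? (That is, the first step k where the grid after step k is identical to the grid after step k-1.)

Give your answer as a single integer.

Step 0 (initial): 3 infected
Step 1: +8 new -> 11 infected
Step 2: +7 new -> 18 infected
Step 3: +4 new -> 22 infected
Step 4: +3 new -> 25 infected
Step 5: +4 new -> 29 infected
Step 6: +3 new -> 32 infected
Step 7: +0 new -> 32 infected

Answer: 7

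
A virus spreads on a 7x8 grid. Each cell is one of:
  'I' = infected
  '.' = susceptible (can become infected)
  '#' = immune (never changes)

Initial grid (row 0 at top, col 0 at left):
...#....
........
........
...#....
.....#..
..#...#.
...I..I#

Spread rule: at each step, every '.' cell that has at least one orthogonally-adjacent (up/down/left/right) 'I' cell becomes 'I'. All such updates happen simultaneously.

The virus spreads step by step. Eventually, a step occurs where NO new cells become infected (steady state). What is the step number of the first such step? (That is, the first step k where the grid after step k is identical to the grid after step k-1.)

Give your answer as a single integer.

Answer: 11

Derivation:
Step 0 (initial): 2 infected
Step 1: +4 new -> 6 infected
Step 2: +4 new -> 10 infected
Step 3: +4 new -> 14 infected
Step 4: +4 new -> 18 infected
Step 5: +5 new -> 23 infected
Step 6: +7 new -> 30 infected
Step 7: +9 new -> 39 infected
Step 8: +6 new -> 45 infected
Step 9: +4 new -> 49 infected
Step 10: +1 new -> 50 infected
Step 11: +0 new -> 50 infected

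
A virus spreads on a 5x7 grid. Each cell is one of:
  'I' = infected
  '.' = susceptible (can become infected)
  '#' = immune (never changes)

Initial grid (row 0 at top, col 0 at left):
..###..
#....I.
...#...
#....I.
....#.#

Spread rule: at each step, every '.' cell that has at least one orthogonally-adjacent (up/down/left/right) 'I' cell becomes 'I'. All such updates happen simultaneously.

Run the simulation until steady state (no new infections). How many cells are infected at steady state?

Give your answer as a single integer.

Step 0 (initial): 2 infected
Step 1: +7 new -> 9 infected
Step 2: +5 new -> 14 infected
Step 3: +3 new -> 17 infected
Step 4: +4 new -> 21 infected
Step 5: +3 new -> 24 infected
Step 6: +3 new -> 27 infected
Step 7: +0 new -> 27 infected

Answer: 27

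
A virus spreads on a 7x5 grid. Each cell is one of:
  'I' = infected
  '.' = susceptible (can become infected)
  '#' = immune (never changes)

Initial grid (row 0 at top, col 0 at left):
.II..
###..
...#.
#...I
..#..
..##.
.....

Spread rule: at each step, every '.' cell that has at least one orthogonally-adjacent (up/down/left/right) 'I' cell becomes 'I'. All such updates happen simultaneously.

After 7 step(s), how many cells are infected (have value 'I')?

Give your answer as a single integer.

Step 0 (initial): 3 infected
Step 1: +5 new -> 8 infected
Step 2: +6 new -> 14 infected
Step 3: +3 new -> 17 infected
Step 4: +3 new -> 20 infected
Step 5: +4 new -> 24 infected
Step 6: +2 new -> 26 infected
Step 7: +1 new -> 27 infected

Answer: 27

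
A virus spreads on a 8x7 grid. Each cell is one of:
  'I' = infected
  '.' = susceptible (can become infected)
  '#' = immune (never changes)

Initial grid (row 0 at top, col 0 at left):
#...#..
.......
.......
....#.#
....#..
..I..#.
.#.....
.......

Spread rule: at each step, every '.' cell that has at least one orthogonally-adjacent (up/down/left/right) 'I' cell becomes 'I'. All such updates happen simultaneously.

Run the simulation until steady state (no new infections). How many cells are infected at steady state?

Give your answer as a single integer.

Step 0 (initial): 1 infected
Step 1: +4 new -> 5 infected
Step 2: +7 new -> 12 infected
Step 3: +8 new -> 20 infected
Step 4: +7 new -> 27 infected
Step 5: +7 new -> 34 infected
Step 6: +7 new -> 41 infected
Step 7: +4 new -> 45 infected
Step 8: +3 new -> 48 infected
Step 9: +1 new -> 49 infected
Step 10: +0 new -> 49 infected

Answer: 49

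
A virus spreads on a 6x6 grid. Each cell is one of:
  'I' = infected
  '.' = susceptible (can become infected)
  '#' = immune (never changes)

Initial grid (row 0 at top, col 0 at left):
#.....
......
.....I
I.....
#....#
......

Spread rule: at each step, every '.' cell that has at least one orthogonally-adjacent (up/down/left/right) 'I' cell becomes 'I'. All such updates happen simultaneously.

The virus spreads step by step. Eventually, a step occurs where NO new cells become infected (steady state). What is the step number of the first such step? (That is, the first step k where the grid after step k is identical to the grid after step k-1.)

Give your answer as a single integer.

Answer: 6

Derivation:
Step 0 (initial): 2 infected
Step 1: +5 new -> 7 infected
Step 2: +8 new -> 15 infected
Step 3: +8 new -> 23 infected
Step 4: +7 new -> 30 infected
Step 5: +3 new -> 33 infected
Step 6: +0 new -> 33 infected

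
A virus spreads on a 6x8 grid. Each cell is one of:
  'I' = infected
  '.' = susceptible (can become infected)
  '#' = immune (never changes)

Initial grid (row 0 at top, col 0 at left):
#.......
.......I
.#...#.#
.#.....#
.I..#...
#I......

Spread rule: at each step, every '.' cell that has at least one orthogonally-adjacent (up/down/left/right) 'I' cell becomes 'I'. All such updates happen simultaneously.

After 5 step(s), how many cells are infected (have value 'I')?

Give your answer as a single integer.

Step 0 (initial): 3 infected
Step 1: +5 new -> 8 infected
Step 2: +7 new -> 15 infected
Step 3: +7 new -> 22 infected
Step 4: +10 new -> 32 infected
Step 5: +6 new -> 38 infected

Answer: 38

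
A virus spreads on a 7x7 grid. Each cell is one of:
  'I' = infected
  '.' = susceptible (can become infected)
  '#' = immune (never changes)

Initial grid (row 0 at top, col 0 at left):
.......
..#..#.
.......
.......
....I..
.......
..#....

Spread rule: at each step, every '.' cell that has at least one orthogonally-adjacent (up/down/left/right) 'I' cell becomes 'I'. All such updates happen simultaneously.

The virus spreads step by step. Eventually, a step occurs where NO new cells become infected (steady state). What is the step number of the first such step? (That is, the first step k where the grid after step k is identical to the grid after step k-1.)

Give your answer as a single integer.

Answer: 9

Derivation:
Step 0 (initial): 1 infected
Step 1: +4 new -> 5 infected
Step 2: +8 new -> 13 infected
Step 3: +10 new -> 23 infected
Step 4: +8 new -> 31 infected
Step 5: +7 new -> 38 infected
Step 6: +5 new -> 43 infected
Step 7: +2 new -> 45 infected
Step 8: +1 new -> 46 infected
Step 9: +0 new -> 46 infected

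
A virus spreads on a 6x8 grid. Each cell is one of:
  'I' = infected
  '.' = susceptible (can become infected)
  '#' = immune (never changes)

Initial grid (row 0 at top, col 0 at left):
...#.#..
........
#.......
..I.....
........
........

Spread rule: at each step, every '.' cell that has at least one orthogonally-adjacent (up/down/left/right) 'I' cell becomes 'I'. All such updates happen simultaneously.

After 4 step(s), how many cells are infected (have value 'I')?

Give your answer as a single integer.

Answer: 30

Derivation:
Step 0 (initial): 1 infected
Step 1: +4 new -> 5 infected
Step 2: +8 new -> 13 infected
Step 3: +9 new -> 22 infected
Step 4: +8 new -> 30 infected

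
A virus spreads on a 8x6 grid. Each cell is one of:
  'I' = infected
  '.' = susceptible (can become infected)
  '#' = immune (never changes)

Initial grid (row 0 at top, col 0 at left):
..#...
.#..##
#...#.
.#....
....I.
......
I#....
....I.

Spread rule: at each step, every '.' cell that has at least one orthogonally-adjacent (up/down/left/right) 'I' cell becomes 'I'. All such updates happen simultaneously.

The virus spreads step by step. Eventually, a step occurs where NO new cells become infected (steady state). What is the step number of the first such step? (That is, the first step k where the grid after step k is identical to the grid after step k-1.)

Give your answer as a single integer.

Step 0 (initial): 3 infected
Step 1: +9 new -> 12 infected
Step 2: +11 new -> 23 infected
Step 3: +7 new -> 30 infected
Step 4: +2 new -> 32 infected
Step 5: +3 new -> 35 infected
Step 6: +1 new -> 36 infected
Step 7: +1 new -> 37 infected
Step 8: +0 new -> 37 infected

Answer: 8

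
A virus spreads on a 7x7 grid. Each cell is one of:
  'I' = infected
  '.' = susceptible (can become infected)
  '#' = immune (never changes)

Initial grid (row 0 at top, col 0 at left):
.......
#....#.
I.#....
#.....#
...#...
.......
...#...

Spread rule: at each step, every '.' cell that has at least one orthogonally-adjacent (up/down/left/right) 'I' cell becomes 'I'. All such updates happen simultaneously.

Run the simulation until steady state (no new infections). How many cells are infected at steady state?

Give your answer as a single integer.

Step 0 (initial): 1 infected
Step 1: +1 new -> 2 infected
Step 2: +2 new -> 4 infected
Step 3: +4 new -> 8 infected
Step 4: +7 new -> 15 infected
Step 5: +7 new -> 22 infected
Step 6: +7 new -> 29 infected
Step 7: +4 new -> 33 infected
Step 8: +5 new -> 38 infected
Step 9: +3 new -> 41 infected
Step 10: +1 new -> 42 infected
Step 11: +0 new -> 42 infected

Answer: 42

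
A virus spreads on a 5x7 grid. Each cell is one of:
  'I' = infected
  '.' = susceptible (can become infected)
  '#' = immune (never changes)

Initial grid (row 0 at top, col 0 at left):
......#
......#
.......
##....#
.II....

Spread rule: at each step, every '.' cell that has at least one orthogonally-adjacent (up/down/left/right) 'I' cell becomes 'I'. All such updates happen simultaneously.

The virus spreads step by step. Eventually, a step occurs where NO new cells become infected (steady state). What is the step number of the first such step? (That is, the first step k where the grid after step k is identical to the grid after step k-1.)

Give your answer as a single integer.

Step 0 (initial): 2 infected
Step 1: +3 new -> 5 infected
Step 2: +3 new -> 8 infected
Step 3: +5 new -> 13 infected
Step 4: +7 new -> 20 infected
Step 5: +5 new -> 25 infected
Step 6: +4 new -> 29 infected
Step 7: +1 new -> 30 infected
Step 8: +0 new -> 30 infected

Answer: 8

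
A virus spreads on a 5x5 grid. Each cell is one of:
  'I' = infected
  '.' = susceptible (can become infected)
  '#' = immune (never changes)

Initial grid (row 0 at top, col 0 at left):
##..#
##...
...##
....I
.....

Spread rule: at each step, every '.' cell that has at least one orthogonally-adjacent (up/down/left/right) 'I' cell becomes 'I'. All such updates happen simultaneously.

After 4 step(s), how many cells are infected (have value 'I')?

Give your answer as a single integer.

Answer: 12

Derivation:
Step 0 (initial): 1 infected
Step 1: +2 new -> 3 infected
Step 2: +2 new -> 5 infected
Step 3: +3 new -> 8 infected
Step 4: +4 new -> 12 infected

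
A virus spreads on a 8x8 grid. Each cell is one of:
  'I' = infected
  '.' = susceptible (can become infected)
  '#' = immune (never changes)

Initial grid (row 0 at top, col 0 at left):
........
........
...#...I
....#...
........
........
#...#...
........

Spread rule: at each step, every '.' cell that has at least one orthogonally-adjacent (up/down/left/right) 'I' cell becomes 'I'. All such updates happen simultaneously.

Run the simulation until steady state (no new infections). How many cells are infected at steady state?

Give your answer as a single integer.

Step 0 (initial): 1 infected
Step 1: +3 new -> 4 infected
Step 2: +5 new -> 9 infected
Step 3: +6 new -> 15 infected
Step 4: +5 new -> 20 infected
Step 5: +6 new -> 26 infected
Step 6: +6 new -> 32 infected
Step 7: +7 new -> 39 infected
Step 8: +8 new -> 47 infected
Step 9: +7 new -> 54 infected
Step 10: +4 new -> 58 infected
Step 11: +1 new -> 59 infected
Step 12: +1 new -> 60 infected
Step 13: +0 new -> 60 infected

Answer: 60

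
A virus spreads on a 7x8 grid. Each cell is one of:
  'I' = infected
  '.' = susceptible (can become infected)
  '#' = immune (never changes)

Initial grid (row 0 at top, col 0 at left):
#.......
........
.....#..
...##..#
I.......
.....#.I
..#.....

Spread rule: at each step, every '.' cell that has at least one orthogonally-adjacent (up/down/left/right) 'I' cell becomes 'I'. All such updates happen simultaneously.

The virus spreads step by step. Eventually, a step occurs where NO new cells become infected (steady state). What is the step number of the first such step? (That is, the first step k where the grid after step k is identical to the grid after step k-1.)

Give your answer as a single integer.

Step 0 (initial): 2 infected
Step 1: +6 new -> 8 infected
Step 2: +7 new -> 15 infected
Step 3: +9 new -> 24 infected
Step 4: +7 new -> 31 infected
Step 5: +7 new -> 38 infected
Step 6: +6 new -> 44 infected
Step 7: +4 new -> 48 infected
Step 8: +1 new -> 49 infected
Step 9: +0 new -> 49 infected

Answer: 9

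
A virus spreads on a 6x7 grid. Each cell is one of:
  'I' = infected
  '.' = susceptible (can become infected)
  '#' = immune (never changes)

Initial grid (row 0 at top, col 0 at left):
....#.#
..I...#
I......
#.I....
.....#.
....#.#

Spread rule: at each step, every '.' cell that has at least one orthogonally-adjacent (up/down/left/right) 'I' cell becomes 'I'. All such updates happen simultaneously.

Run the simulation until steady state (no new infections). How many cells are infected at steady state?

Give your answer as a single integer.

Step 0 (initial): 3 infected
Step 1: +9 new -> 12 infected
Step 2: +9 new -> 21 infected
Step 3: +7 new -> 28 infected
Step 4: +4 new -> 32 infected
Step 5: +2 new -> 34 infected
Step 6: +0 new -> 34 infected

Answer: 34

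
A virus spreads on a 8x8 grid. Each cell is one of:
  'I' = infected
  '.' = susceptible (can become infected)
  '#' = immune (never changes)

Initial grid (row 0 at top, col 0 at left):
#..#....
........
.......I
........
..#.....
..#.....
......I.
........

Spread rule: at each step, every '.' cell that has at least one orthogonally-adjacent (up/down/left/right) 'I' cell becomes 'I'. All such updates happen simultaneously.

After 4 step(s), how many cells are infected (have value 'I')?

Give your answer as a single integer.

Step 0 (initial): 2 infected
Step 1: +7 new -> 9 infected
Step 2: +11 new -> 20 infected
Step 3: +8 new -> 28 infected
Step 4: +8 new -> 36 infected

Answer: 36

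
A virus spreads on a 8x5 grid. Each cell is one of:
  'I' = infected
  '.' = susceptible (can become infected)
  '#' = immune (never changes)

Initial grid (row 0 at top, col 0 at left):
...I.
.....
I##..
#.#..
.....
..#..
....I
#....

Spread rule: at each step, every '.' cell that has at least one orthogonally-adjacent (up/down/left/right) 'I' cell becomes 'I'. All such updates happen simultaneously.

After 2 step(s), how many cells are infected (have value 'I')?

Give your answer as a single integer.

Answer: 20

Derivation:
Step 0 (initial): 3 infected
Step 1: +7 new -> 10 infected
Step 2: +10 new -> 20 infected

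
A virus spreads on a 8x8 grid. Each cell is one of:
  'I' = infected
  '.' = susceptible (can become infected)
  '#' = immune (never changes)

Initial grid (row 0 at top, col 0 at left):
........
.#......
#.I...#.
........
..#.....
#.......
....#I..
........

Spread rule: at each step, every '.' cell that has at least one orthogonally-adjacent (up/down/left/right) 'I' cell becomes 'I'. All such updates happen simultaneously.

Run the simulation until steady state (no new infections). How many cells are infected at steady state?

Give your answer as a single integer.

Step 0 (initial): 2 infected
Step 1: +7 new -> 9 infected
Step 2: +11 new -> 20 infected
Step 3: +15 new -> 35 infected
Step 4: +10 new -> 45 infected
Step 5: +7 new -> 52 infected
Step 6: +5 new -> 57 infected
Step 7: +1 new -> 58 infected
Step 8: +0 new -> 58 infected

Answer: 58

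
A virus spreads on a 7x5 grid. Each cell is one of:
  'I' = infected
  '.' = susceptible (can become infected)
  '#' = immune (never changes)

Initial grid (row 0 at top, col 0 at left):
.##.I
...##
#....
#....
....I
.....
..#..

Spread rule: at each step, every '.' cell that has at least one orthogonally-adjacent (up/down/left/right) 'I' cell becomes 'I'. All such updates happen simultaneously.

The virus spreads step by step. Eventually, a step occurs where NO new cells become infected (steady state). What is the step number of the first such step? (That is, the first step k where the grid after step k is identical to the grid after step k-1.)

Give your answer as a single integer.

Answer: 9

Derivation:
Step 0 (initial): 2 infected
Step 1: +4 new -> 6 infected
Step 2: +5 new -> 11 infected
Step 3: +5 new -> 16 infected
Step 4: +4 new -> 20 infected
Step 5: +4 new -> 24 infected
Step 6: +2 new -> 26 infected
Step 7: +1 new -> 27 infected
Step 8: +1 new -> 28 infected
Step 9: +0 new -> 28 infected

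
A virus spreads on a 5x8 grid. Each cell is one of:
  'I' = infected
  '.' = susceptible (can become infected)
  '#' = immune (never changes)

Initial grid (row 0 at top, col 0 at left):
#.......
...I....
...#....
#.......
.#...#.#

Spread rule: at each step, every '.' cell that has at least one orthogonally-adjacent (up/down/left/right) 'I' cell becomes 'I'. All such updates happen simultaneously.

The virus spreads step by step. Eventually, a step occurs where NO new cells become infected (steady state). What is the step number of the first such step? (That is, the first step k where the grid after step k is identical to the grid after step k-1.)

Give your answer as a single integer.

Answer: 7

Derivation:
Step 0 (initial): 1 infected
Step 1: +3 new -> 4 infected
Step 2: +6 new -> 10 infected
Step 3: +8 new -> 18 infected
Step 4: +9 new -> 27 infected
Step 5: +4 new -> 31 infected
Step 6: +2 new -> 33 infected
Step 7: +0 new -> 33 infected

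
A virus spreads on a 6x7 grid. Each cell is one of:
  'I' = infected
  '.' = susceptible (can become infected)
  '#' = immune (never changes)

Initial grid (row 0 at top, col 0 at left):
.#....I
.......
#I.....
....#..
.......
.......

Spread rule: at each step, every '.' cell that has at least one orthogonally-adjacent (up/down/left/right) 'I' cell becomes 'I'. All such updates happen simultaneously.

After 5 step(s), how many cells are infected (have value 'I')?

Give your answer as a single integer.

Step 0 (initial): 2 infected
Step 1: +5 new -> 7 infected
Step 2: +9 new -> 16 infected
Step 3: +12 new -> 28 infected
Step 4: +5 new -> 33 infected
Step 5: +4 new -> 37 infected

Answer: 37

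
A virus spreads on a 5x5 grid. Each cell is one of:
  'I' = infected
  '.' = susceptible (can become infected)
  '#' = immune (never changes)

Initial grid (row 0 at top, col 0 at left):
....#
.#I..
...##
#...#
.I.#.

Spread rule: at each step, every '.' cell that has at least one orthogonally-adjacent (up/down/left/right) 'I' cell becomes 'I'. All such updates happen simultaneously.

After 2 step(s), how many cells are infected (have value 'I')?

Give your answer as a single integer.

Answer: 13

Derivation:
Step 0 (initial): 2 infected
Step 1: +6 new -> 8 infected
Step 2: +5 new -> 13 infected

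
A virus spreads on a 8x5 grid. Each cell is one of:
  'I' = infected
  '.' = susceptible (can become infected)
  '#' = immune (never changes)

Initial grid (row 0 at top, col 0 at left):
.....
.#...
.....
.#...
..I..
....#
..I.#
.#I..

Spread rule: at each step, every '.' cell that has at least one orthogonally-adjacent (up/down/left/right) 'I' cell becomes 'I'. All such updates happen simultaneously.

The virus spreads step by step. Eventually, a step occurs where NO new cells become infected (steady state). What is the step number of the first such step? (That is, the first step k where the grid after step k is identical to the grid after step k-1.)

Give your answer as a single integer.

Step 0 (initial): 3 infected
Step 1: +7 new -> 10 infected
Step 2: +8 new -> 18 infected
Step 3: +7 new -> 25 infected
Step 4: +4 new -> 29 infected
Step 5: +4 new -> 33 infected
Step 6: +2 new -> 35 infected
Step 7: +0 new -> 35 infected

Answer: 7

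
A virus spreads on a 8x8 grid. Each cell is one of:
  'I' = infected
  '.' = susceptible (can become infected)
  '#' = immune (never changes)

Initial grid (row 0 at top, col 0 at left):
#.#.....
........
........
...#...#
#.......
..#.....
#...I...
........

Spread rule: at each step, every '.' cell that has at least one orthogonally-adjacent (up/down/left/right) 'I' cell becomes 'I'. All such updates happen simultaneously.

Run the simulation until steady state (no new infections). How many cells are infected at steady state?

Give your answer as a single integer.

Answer: 57

Derivation:
Step 0 (initial): 1 infected
Step 1: +4 new -> 5 infected
Step 2: +7 new -> 12 infected
Step 3: +8 new -> 20 infected
Step 4: +8 new -> 28 infected
Step 5: +9 new -> 37 infected
Step 6: +6 new -> 43 infected
Step 7: +7 new -> 50 infected
Step 8: +4 new -> 54 infected
Step 9: +3 new -> 57 infected
Step 10: +0 new -> 57 infected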